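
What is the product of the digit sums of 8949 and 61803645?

990

S(8949) = 8+9+4+9 = 30.
S(61803645) = 6+1+8+0+3+6+4+5 = 33.
30 · 33 = 990.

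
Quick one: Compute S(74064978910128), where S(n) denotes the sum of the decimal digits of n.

7+4+0+6+4+9+7+8+9+1+0+1+2+8 = 66

66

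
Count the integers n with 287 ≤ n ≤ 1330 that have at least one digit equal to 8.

The integers in [287, 1330] that have at least one digit equal to 8: 287, 288, 289, 298, 308, 318, …, 1318, 1328.
278 qualify.

278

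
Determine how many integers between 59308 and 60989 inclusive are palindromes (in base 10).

The integers in [59308, 60989] that are palindromes (in base 10): 59395, 59495, 59595, 59695, 59795, 59895, …, 60806, 60906.
17 qualify.

17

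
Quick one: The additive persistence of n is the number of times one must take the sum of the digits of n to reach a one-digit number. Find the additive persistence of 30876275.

3

30876275 → 38 → 11 → 2 (3 steps)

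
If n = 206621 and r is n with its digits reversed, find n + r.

333223

Reverse of 206621 is 126602.
206621 + 126602 = 333223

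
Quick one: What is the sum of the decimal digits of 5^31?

104

5^31 = 4656612873077392578125
Sum of its 22 digits: 104.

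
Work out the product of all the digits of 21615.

60

2×1×6×1×5 = 60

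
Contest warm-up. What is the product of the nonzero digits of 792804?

7×9×2×8×4 = 4032

4032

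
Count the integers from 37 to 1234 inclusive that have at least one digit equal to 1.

493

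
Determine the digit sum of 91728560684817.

9+1+7+2+8+5+6+0+6+8+4+8+1+7 = 72

72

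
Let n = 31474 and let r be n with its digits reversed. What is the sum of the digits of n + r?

38

Reversal of 31474 is 47413; 31474 + 47413 = 78887.
Digit sum of 78887: 7+8+8+8+7 = 38.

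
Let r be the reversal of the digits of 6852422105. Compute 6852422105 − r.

1840179519

Reverse of 6852422105 is 5012242586.
6852422105 − 5012242586 = 1840179519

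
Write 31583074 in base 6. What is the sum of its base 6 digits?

34

31583074 in base 6 is 3044533534.
Digit sum: 3+0+4+4+5+3+3+5+3+4 = 34.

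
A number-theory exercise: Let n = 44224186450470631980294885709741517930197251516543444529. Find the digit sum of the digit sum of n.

10

First digit sum: 244.
2+4+4 = 10.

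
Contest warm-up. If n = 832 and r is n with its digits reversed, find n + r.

Reverse of 832 is 238.
832 + 238 = 1070

1070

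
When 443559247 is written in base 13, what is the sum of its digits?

443559247 in base 13 is 70B831C1.
Digit sum: 7+0+11+8+3+1+12+1 = 43.

43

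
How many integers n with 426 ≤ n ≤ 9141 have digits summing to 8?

The integers in [426, 9141] that have digits summing to 8: 431, 440, 503, 512, 521, 530, …, 7100, 8000.
132 qualify.

132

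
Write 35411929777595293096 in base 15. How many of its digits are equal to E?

35411929777595293096 in base 15 is 55D0703E653977B81.
The digit E appears 1 time.

1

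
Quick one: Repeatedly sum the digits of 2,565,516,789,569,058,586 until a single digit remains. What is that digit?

7

2+5+6+5+5+1+6+7+8+9+5+6+9+0+5+8+5+8+6 = 106
1+0+6 = 7
(Equivalently, 2,565,516,789,569,058,586 mod 9 = 7.)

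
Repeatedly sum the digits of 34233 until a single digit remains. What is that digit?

3+4+2+3+3 = 15
1+5 = 6

6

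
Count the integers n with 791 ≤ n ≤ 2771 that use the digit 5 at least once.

540

The integers in [791, 2771] that use the digit 5 at least once: 795, 805, 815, 825, 835, 845, …, 2759, 2765.
540 qualify.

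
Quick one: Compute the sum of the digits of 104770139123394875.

74

1+0+4+7+7+0+1+3+9+1+2+3+3+9+4+8+7+5 = 74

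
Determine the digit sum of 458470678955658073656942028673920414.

4+5+8+4+7+0+6+7+8+9+5+5+6+5+8+0+7+3+6+5+6+9+4+2+0+2+8+6+7+3+9+2+0+4+1+4 = 175

175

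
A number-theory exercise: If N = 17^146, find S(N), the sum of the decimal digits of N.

17^146 = 442122402406453852935958024958547119975481495873706941986456781720390251412889617797780643038254086197423625344656165708857498172166673020389502869322968637833230405433904553550369
Sum of its 180 digits: 829.

829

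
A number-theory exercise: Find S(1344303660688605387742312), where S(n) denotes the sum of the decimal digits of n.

100

1+3+4+4+3+0+3+6+6+0+6+8+8+6+0+5+3+8+7+7+4+2+3+1+2 = 100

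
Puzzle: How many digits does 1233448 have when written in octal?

1233448 in base 8 is 4551050, which has 7 digits.

7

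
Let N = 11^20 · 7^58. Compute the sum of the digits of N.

11^20 · 7^58 = 6974932739555333177722739270765997460941039662035879531086227664817249
Sum of its 70 digits: 343.

343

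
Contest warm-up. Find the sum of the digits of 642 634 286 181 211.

6+4+2+6+3+4+2+8+6+1+8+1+2+1+1 = 55

55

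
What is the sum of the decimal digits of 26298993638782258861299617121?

150

2+6+2+9+8+9+9+3+6+3+8+7+8+2+2+5+8+8+6+1+2+9+9+6+1+7+1+2+1 = 150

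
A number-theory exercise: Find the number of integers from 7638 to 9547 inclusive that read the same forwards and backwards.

The integers in [7638, 9547] that read the same forwards and backwards: 7667, 7777, 7887, 7997, 8008, 8118, …, 9339, 9449.
19 qualify.

19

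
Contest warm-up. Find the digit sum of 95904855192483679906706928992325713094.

195

9+5+9+0+4+8+5+5+1+9+2+4+8+3+6+7+9+9+0+6+7+0+6+9+2+8+9+9+2+3+2+5+7+1+3+0+9+4 = 195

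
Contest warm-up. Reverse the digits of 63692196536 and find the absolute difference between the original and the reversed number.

Reverse of 63692196536 is 63569129636.
|63692196536 − 63569129636| = 123066900

123066900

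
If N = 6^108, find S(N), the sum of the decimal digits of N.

405

6^108 = 1097324413128695095014498519762948444299315170409742569521688363865669310779664367616
Sum of its 85 digits: 405.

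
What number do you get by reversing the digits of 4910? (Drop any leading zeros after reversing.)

Reversing 4910 gives 194.

194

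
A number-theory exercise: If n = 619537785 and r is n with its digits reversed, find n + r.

Reverse of 619537785 is 587735916.
619537785 + 587735916 = 1207273701

1207273701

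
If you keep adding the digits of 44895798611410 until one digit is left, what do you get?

4+4+8+9+5+7+9+8+6+1+1+4+1+0 = 67
6+7 = 13
1+3 = 4

4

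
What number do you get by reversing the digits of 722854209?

Reversing 722854209 gives 902458227.

902458227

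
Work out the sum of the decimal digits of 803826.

8+0+3+8+2+6 = 27

27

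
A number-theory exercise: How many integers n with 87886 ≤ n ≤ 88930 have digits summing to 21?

21

The integers in [87886, 88930] that have digits summing to 21: 88005, 88014, 88023, 88032, 88041, 88050, …, 88410, 88500.
21 qualify.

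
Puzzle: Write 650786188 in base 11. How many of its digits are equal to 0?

650786188 in base 11 is 304396328.
The digit 0 appears 1 time.

1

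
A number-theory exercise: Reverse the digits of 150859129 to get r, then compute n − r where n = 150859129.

-771098922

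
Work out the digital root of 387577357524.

3+8+7+5+7+7+3+5+7+5+2+4 = 63
6+3 = 9

9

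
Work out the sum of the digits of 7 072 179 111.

7+0+7+2+1+7+9+1+1+1 = 36

36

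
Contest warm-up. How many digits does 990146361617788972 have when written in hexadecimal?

15

990146361617788972 in base 16 is DBDB4DEAFDFB02C, which has 15 digits.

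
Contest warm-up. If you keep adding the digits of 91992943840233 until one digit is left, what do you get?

3

9+1+9+9+2+9+4+3+8+4+0+2+3+3 = 66
6+6 = 12
1+2 = 3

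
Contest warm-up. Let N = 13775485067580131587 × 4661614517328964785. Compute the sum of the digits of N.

13775485067580131587 × 4661614517328964785 = 64216001174279916950256656936789163795
Sum of its 38 digits: 183.

183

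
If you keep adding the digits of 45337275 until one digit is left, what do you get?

4+5+3+3+7+2+7+5 = 36
3+6 = 9

9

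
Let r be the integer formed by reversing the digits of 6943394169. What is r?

Reversing 6943394169 gives 9614933496.

9614933496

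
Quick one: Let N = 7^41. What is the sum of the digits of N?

148

7^41 = 44567640326363195900190045974568007
Sum of its 35 digits: 148.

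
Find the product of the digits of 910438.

0

9×1×0×4×3×8 = 0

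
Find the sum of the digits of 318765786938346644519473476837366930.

189

3+1+8+7+6+5+7+8+6+9+3+8+3+4+6+6+4+4+5+1+9+4+7+3+4+7+6+8+3+7+3+6+6+9+3+0 = 189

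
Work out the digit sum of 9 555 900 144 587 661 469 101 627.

111

9+5+5+5+9+0+0+1+4+4+5+8+7+6+6+1+4+6+9+1+0+1+6+2+7 = 111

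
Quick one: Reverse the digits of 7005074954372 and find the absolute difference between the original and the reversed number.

Reverse of 7005074954372 is 2734594705007.
|7005074954372 − 2734594705007| = 4270480249365

4270480249365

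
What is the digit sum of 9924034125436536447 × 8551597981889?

135

9924034125436536447 × 8551597981889 = 84866350199280652161311194408383
Sum of its 32 digits: 135.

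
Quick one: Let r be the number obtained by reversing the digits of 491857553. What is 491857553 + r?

847615747

Reverse of 491857553 is 355758194.
491857553 + 355758194 = 847615747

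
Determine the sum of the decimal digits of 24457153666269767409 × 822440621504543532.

24457153666269767409 × 822440621504543532 = 20114556661519032954830018702355348588
Sum of its 38 digits: 153.

153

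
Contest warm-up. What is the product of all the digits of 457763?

4×5×7×7×6×3 = 17640

17640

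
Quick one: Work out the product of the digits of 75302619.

7×5×3×0×2×6×1×9 = 0

0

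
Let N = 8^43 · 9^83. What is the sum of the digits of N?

8^43 · 9^83 = 10839212338113645463799861934507132089510502323789474357200102262094012618871918048188116922846293352766783326359912448
Sum of its 119 digits: 504.

504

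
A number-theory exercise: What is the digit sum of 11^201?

917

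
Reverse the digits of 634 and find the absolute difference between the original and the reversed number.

198

Reverse of 634 is 436.
|634 − 436| = 198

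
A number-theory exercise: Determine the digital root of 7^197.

The digital root of n equals n mod 9 (or 9 when 9 | n), so we need 7^197 mod 9.
7^197 ≡ 4 (mod 9), so the digital root is 4.

4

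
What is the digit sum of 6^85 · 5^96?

6^85 · 5^96 = 17537864036956083674711044961011299471212402343750000000000000000000000000000000000000000000000000000000000000000000000000000000000000
Sum of its 134 digits: 198.

198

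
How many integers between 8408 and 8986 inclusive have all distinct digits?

The integers in [8408, 8986] that have all distinct digits: 8409, 8410, 8412, 8413, 8415, 8416, …, 8975, 8976.
274 qualify.

274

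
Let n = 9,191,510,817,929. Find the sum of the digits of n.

62

9+1+9+1+5+1+0+8+1+7+9+2+9 = 62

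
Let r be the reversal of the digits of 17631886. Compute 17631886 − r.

-51181785

Reverse of 17631886 is 68813671.
17631886 − 68813671 = -51181785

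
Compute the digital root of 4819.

4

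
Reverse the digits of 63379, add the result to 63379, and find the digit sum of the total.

Reversal of 63379 is 97336; 63379 + 97336 = 160715.
Digit sum of 160715: 1+6+0+7+1+5 = 20.

20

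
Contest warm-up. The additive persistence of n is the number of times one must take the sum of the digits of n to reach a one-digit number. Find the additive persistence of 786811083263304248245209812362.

3

786811083263304248245209812362 → 118 → 10 → 1 (3 steps)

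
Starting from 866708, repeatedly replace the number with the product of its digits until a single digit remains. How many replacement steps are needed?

1

866708 → 0 (1 step)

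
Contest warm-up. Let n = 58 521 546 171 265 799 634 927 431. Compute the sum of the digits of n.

5+8+5+2+1+5+4+6+1+7+1+2+6+5+7+9+9+6+3+4+9+2+7+4+3+1 = 122

122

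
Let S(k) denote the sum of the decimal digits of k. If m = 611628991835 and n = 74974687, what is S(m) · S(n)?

S(611628991835) = 6+1+1+6+2+8+9+9+1+8+3+5 = 59.
S(74974687) = 7+4+9+7+4+6+8+7 = 52.
59 · 52 = 3068.

3068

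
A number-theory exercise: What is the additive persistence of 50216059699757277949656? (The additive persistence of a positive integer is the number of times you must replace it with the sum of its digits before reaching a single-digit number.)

50216059699757277949656 → 126 → 9 (2 steps)

2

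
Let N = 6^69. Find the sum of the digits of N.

6^69 = 492534069091280207443117943298409230278554887175274496
Sum of its 54 digits: 243.

243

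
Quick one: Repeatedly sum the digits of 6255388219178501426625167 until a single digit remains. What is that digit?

6+2+5+5+3+8+8+2+1+9+1+7+8+5+0+1+4+2+6+6+2+5+1+6+7 = 110
1+1+0 = 2
(Equivalently, 6255388219178501426625167 mod 9 = 2.)

2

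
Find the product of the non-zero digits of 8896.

3456

8×8×9×6 = 3456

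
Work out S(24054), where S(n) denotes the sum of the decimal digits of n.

15

2+4+0+5+4 = 15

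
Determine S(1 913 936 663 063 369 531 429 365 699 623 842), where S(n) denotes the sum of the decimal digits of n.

1+9+1+3+9+3+6+6+6+3+0+6+3+3+6+9+5+3+1+4+2+9+3+6+5+6+9+9+6+2+3+8+4+2 = 161

161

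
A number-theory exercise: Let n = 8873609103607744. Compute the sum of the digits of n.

8+8+7+3+6+0+9+1+0+3+6+0+7+7+4+4 = 73

73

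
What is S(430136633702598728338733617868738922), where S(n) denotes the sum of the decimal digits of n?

171

4+3+0+1+3+6+6+3+3+7+0+2+5+9+8+7+2+8+3+3+8+7+3+3+6+1+7+8+6+8+7+3+8+9+2+2 = 171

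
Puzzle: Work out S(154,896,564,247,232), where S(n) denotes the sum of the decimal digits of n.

68

1+5+4+8+9+6+5+6+4+2+4+7+2+3+2 = 68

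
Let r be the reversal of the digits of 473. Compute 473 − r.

99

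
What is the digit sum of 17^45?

242

17^45 = 23453165165327788911665591944416226304630809183732482257
Sum of its 56 digits: 242.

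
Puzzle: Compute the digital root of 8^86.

1

The digital root of n equals n mod 9 (or 9 when 9 | n), so we need 8^86 mod 9.
8^86 ≡ 1 (mod 9), so the digital root is 1.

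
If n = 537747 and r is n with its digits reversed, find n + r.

1285482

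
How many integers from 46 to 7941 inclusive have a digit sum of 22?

The integers in [46, 7941] that have a digit sum of 22: 499, 589, 598, 679, 688, 697, …, 7924, 7933.
387 qualify.

387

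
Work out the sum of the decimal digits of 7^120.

460

7^120 = 258086210989349276047917817413172383631691140276099547911280598425927853437317437263620645695945672001
Sum of its 102 digits: 460.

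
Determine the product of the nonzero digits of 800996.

8×9×9×6 = 3888

3888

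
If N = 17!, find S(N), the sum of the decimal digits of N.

17! = 355687428096000
Sum of its 15 digits: 63.

63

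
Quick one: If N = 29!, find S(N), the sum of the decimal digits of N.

126

29! = 8841761993739701954543616000000
Sum of its 31 digits: 126.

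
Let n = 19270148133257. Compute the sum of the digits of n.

53

1+9+2+7+0+1+4+8+1+3+3+2+5+7 = 53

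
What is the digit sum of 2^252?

307

2^252 = 7237005577332262213973186563042994240829374041602535252466099000494570602496
Sum of its 76 digits: 307.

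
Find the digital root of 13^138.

The digital root of n equals n mod 9 (or 9 when 9 | n), so we need 13^138 mod 9.
13^138 ≡ 1 (mod 9), so the digital root is 1.

1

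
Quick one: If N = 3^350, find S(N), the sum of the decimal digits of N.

747

3^350 = 98274117348321974353044780928022697503543794108996224149902690255438168118107927224939057895356483251830948245334782867413814443266637838233302304694183773324275704249
Sum of its 167 digits: 747.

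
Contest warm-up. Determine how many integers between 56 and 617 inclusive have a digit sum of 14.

The integers in [56, 617] that have a digit sum of 14: 59, 68, 77, 86, 95, 149, …, 608, 617.
47 qualify.

47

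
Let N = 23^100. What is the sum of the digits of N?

23^100 = 14886191506363039393791556586559754231987119653801368686576988209222433278539331352152390143277346804233476592179447310859520222529876001
Sum of its 137 digits: 616.

616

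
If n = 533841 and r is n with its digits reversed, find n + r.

Reverse of 533841 is 148335.
533841 + 148335 = 682176

682176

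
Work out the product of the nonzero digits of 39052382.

12960

3×9×5×2×3×8×2 = 12960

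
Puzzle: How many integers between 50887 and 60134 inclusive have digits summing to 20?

The integers in [50887, 60134] that have digits summing to 20: 50906, 50915, 50924, 50933, 50942, 50951, …, 60086, 60095.
531 qualify.

531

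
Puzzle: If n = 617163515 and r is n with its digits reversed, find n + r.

Reverse of 617163515 is 515361716.
617163515 + 515361716 = 1132525231

1132525231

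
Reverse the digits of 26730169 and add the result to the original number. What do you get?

122833931

Reverse of 26730169 is 96103762.
26730169 + 96103762 = 122833931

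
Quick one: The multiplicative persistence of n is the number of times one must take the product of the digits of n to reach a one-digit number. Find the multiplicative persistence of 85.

85 → 40 → 0 (2 steps)

2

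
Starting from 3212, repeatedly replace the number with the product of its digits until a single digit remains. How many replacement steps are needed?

3212 → 12 → 2 (2 steps)

2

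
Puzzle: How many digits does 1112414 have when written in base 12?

1112414 in base 12 is 457912, which has 6 digits.

6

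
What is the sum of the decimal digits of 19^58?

19^58 = 147132581620420448213882032847979675383852886669516818427458744956737812041
Sum of its 75 digits: 352.

352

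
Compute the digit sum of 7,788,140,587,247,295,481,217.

107

7+7+8+8+1+4+0+5+8+7+2+4+7+2+9+5+4+8+1+2+1+7 = 107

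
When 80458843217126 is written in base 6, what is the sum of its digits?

51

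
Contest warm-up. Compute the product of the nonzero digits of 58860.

1920

5×8×8×6 = 1920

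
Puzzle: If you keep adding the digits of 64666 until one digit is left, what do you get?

6+4+6+6+6 = 28
2+8 = 10
1+0 = 1

1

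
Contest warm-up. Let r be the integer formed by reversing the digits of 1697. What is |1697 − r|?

Reverse of 1697 is 7961.
|1697 − 7961| = 6264

6264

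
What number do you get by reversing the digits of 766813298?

892318667

Reversing 766813298 gives 892318667.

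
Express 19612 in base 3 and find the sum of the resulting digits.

19612 in base 3 is 222220101.
Digit sum: 2+2+2+2+2+0+1+0+1 = 12.

12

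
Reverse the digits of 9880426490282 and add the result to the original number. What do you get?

12701372731171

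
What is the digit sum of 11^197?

1004

11^197 = 14267864497405095733447186055252564542342841773177143862714135658180034907347777165669887803105397864865425849164839252403783522440199784387682878619338889847653926337839652018288271666135359988487083372571
Sum of its 206 digits: 1004.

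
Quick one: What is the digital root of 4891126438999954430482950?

4+8+9+1+1+2+6+4+3+8+9+9+9+9+5+4+4+3+0+4+8+2+9+5+0 = 126
1+2+6 = 9

9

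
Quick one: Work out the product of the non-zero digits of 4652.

240

4×6×5×2 = 240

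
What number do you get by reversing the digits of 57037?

73075

Reversing 57037 gives 73075.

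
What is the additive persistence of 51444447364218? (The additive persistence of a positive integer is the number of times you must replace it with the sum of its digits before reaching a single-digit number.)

3

51444447364218 → 57 → 12 → 3 (3 steps)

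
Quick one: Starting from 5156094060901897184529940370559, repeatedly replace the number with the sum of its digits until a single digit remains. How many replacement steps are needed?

2

5156094060901897184529940370559 → 141 → 6 (2 steps)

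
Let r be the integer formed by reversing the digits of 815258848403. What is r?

Reversing 815258848403 gives 304848852518.

304848852518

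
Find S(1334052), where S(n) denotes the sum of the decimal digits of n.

1+3+3+4+0+5+2 = 18

18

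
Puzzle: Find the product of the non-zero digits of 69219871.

54432

6×9×2×1×9×8×7×1 = 54432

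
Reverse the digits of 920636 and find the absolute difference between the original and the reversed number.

284607

Reverse of 920636 is 636029.
|920636 − 636029| = 284607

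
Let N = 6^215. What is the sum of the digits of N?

6^215 = 200686811274705851367015009476213900556122115576242204059686870190836759285106131617347579205765198600664464934158250346554698726471093649296939352555776008342864920576
Sum of its 168 digits: 738.

738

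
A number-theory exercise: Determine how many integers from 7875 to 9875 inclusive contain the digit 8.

The integers in [7875, 9875] that contain the digit 8: 7875, 7876, 7877, 7878, 7879, 7880, …, 9874, 9875.
1272 qualify.

1272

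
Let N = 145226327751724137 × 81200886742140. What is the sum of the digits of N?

145226327751724137 × 81200886742140 = 11792506591744654829649933033180
Sum of its 32 digits: 144.

144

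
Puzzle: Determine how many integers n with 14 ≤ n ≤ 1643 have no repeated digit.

1030

The integers in [14, 1643] that have no repeated digit: 14, 15, 16, 17, 18, 19, …, 1642, 1643.
1030 qualify.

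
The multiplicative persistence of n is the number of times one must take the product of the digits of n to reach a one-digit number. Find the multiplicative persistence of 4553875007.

1

4553875007 → 0 (1 step)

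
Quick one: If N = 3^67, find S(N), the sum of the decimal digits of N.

162

3^67 = 92709463147897837085761925410587
Sum of its 32 digits: 162.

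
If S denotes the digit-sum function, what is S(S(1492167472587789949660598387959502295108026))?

First digit sum: 224.
2+2+4 = 8.

8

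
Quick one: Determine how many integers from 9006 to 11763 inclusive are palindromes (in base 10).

The integers in [9006, 11763] that are palindromes (in base 10): 9009, 9119, 9229, 9339, 9449, 9559, …, 11611, 11711.
28 qualify.

28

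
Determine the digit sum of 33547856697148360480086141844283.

146

3+3+5+4+7+8+5+6+6+9+7+1+4+8+3+6+0+4+8+0+0+8+6+1+4+1+8+4+4+2+8+3 = 146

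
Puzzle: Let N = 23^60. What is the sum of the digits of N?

23^60 = 5054406430037885272981046135356839275715416508617402090310185410509132307928805601
Sum of its 82 digits: 316.

316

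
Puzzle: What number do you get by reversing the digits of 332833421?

124338233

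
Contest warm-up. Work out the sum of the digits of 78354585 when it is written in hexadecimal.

60

78354585 in base 16 is 4AB9899.
Digit sum: 4+10+11+9+8+9+9 = 60.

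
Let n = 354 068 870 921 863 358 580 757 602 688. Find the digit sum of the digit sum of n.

First digit sum: 148.
1+4+8 = 13.

13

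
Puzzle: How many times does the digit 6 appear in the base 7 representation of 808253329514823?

808253329514823 in base 7 is 332150242656134253.
The digit 6 appears 2 times.

2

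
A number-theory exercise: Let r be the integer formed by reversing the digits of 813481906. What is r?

Reversing 813481906 gives 609184318.

609184318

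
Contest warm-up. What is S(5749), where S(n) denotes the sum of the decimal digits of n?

5+7+4+9 = 25

25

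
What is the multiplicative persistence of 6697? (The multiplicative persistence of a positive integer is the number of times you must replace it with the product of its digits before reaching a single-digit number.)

6697 → 2268 → 192 → 18 → 8 (4 steps)

4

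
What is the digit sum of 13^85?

13^85 = 48437859827578790528878694155800583071043975170317860027824590673724675547421920960052829364893
Sum of its 95 digits: 454.

454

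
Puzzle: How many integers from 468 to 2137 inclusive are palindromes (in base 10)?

65

The integers in [468, 2137] that are palindromes (in base 10): 474, 484, 494, 505, 515, 525, …, 2002, 2112.
65 qualify.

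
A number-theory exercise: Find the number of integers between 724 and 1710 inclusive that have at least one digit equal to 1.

The integers in [724, 1710] that have at least one digit equal to 1: 731, 741, 751, 761, 771, 781, …, 1709, 1710.
756 qualify.

756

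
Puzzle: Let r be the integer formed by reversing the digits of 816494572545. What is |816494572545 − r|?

271219077927

Reverse of 816494572545 is 545275494618.
|816494572545 − 545275494618| = 271219077927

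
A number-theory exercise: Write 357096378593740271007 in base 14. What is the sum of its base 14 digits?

145

357096378593740271007 in base 14 is B9D6124D9048D97DCB.
Digit sum: 11+9+13+6+1+2+4+13+9+0+4+8+13+9+7+13+12+11 = 145.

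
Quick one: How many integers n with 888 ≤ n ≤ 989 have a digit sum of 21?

The integers in [888, 989] that have a digit sum of 21: 894, 939, 948, 957, 966, 975, 984.
7 qualify.

7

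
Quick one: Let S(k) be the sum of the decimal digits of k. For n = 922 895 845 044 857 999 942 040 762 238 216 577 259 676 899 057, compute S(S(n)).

12

First digit sum: 255.
2+5+5 = 12.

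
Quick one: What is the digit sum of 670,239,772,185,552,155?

6+7+0+2+3+9+7+7+2+1+8+5+5+5+2+1+5+5 = 80

80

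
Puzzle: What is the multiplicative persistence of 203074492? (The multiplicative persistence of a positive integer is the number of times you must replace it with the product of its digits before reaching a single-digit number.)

1

203074492 → 0 (1 step)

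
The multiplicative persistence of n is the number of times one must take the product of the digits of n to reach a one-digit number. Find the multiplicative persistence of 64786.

2

64786 → 8064 → 0 (2 steps)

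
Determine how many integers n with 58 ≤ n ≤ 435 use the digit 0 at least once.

74

The integers in [58, 435] that use the digit 0 at least once: 60, 70, 80, 90, 100, 101, …, 420, 430.
74 qualify.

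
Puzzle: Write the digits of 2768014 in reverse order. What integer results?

Reversing 2768014 gives 4108672.

4108672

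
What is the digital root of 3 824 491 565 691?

3+8+2+4+4+9+1+5+6+5+6+9+1 = 63
6+3 = 9

9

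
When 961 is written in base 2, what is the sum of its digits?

5

961 in base 2 is 1111000001.
Digit sum: 1+1+1+1+0+0+0+0+0+1 = 5.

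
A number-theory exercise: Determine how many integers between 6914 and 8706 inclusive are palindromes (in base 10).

The integers in [6914, 8706] that are palindromes (in base 10): 6996, 7007, 7117, 7227, 7337, 7447, …, 8558, 8668.
18 qualify.

18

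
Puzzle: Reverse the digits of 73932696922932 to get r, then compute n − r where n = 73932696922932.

Reverse of 73932696922932 is 23922969623937.
73932696922932 − 23922969623937 = 50009727298995

50009727298995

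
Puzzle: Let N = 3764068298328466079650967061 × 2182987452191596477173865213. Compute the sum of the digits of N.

3764068298328466079650967061 × 2182987452191596477173865213 = 8216913864443216252087253259938871549432434450716748993
Sum of its 55 digits: 255.

255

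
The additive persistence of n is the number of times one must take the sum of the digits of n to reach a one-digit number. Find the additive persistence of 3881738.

3

3881738 → 38 → 11 → 2 (3 steps)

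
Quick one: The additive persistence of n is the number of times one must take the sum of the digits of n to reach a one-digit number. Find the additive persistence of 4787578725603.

3

4787578725603 → 69 → 15 → 6 (3 steps)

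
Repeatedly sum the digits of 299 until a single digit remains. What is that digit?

2

2+9+9 = 20
2+0 = 2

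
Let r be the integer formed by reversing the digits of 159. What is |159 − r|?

Reverse of 159 is 951.
|159 − 951| = 792

792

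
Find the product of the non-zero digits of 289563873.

2×8×9×5×6×3×8×7×3 = 2177280

2177280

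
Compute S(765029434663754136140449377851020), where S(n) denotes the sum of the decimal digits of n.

136

7+6+5+0+2+9+4+3+4+6+6+3+7+5+4+1+3+6+1+4+0+4+4+9+3+7+7+8+5+1+0+2+0 = 136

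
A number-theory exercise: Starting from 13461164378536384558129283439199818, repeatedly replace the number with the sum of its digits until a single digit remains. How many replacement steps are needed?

13461164378536384558129283439199818 → 168 → 15 → 6 (3 steps)

3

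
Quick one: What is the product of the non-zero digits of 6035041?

360

6×3×5×4×1 = 360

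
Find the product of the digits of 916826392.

279936

9×1×6×8×2×6×3×9×2 = 279936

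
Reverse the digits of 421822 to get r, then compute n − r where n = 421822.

193698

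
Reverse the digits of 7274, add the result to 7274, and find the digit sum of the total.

4

Reversal of 7274 is 4727; 7274 + 4727 = 12001.
Digit sum of 12001: 1+2+0+0+1 = 4.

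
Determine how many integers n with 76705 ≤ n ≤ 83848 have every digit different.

2058

The integers in [76705, 83848] that have every digit different: 76801, 76802, 76803, 76804, 76805, 76809, …, 83795, 83796.
2058 qualify.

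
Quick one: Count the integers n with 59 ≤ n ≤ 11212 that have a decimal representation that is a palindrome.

197

The integers in [59, 11212] that have a decimal representation that is a palindrome: 66, 77, 88, 99, 101, 111, …, 11111, 11211.
197 qualify.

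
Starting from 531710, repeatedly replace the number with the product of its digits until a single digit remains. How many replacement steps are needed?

531710 → 0 (1 step)

1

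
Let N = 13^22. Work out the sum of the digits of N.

13^22 = 3211838877954855105157369
Sum of its 25 digits: 121.

121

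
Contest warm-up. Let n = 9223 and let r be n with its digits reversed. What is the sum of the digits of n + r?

Reversal of 9223 is 3229; 9223 + 3229 = 12452.
Digit sum of 12452: 1+2+4+5+2 = 14.

14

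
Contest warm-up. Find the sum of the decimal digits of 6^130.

6^130 = 144431708923714697282341921957287977256854489558705240134406338415596406037318860947517804001179467776
Sum of its 102 digits: 468.

468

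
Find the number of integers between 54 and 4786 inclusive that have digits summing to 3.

16

The integers in [54, 4786] that have digits summing to 3: 102, 111, 120, 201, 210, 300, …, 2100, 3000.
16 qualify.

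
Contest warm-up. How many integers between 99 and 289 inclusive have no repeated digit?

136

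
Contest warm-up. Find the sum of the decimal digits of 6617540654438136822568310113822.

121

6+6+1+7+5+4+0+6+5+4+4+3+8+1+3+6+8+2+2+5+6+8+3+1+0+1+1+3+8+2+2 = 121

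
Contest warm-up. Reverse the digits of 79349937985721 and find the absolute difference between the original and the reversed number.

Reverse of 79349937985721 is 12758973994397.
|79349937985721 − 12758973994397| = 66590963991324

66590963991324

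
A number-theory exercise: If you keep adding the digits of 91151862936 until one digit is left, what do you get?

9+1+1+5+1+8+6+2+9+3+6 = 51
5+1 = 6
(Equivalently, 91151862936 mod 9 = 6.)

6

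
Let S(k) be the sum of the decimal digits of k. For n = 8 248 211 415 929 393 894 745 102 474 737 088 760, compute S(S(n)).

10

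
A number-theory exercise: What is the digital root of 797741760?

7+9+7+7+4+1+7+6+0 = 48
4+8 = 12
1+2 = 3

3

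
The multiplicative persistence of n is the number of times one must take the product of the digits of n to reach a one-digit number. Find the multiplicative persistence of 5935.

3

5935 → 675 → 210 → 0 (3 steps)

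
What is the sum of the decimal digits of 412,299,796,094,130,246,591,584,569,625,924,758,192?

4+1+2+2+9+9+7+9+6+0+9+4+1+3+0+2+4+6+5+9+1+5+8+4+5+6+9+6+2+5+9+2+4+7+5+8+1+9+2 = 190

190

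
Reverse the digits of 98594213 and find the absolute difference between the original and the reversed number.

Reverse of 98594213 is 31249589.
|98594213 − 31249589| = 67344624

67344624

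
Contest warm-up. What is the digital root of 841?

4

8+4+1 = 13
1+3 = 4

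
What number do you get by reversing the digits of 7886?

6887

Reversing 7886 gives 6887.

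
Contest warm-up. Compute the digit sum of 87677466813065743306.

8+7+6+7+7+4+6+6+8+1+3+0+6+5+7+4+3+3+0+6 = 97

97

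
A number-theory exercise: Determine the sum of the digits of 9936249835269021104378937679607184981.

9+9+3+6+2+4+9+8+3+5+2+6+9+0+2+1+1+0+4+3+7+8+9+3+7+6+7+9+6+0+7+1+8+4+9+8+1 = 186

186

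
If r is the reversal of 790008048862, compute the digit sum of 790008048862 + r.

77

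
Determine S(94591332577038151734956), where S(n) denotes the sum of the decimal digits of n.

107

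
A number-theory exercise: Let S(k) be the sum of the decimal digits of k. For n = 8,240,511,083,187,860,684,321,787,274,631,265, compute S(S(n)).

First digit sum: 144.
1+4+4 = 9.

9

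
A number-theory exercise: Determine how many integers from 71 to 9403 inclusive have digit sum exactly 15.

The integers in [71, 9403] that have digit sum exactly 15: 78, 87, 96, 159, 168, 177, …, 9330, 9402.
586 qualify.

586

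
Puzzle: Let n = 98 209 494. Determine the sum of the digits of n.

45

9+8+2+0+9+4+9+4 = 45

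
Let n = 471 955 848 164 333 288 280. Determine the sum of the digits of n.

4+7+1+9+5+5+8+4+8+1+6+4+3+3+3+2+8+8+2+8+0 = 99

99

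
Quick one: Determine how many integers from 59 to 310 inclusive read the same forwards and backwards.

25

The integers in [59, 310] that read the same forwards and backwards: 66, 77, 88, 99, 101, 111, …, 292, 303.
25 qualify.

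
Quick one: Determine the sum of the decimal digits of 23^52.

346

23^52 = 64542751082767918430897798773372060387158551764172664212787858136578721
Sum of its 71 digits: 346.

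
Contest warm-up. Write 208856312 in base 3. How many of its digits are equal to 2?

208856312 in base 3 is 112112222222222222.
The digit 2 appears 14 times.

14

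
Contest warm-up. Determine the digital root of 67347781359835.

6+7+3+4+7+7+8+1+3+5+9+8+3+5 = 76
7+6 = 13
1+3 = 4
(Equivalently, 67347781359835 mod 9 = 4.)

4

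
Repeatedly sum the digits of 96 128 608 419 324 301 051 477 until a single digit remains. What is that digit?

9+6+1+2+8+6+0+8+4+1+9+3+2+4+3+0+1+0+5+1+4+7+7 = 91
9+1 = 10
1+0 = 1

1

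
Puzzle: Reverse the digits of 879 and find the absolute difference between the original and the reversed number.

99

Reverse of 879 is 978.
|879 − 978| = 99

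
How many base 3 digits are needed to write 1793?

7

1793 in base 3 is 2110102, which has 7 digits.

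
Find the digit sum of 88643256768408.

8+8+6+4+3+2+5+6+7+6+8+4+0+8 = 75

75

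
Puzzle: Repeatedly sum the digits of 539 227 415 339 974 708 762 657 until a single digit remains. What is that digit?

5+3+9+2+2+7+4+1+5+3+3+9+9+7+4+7+0+8+7+6+2+6+5+7 = 121
1+2+1 = 4
(Equivalently, 539 227 415 339 974 708 762 657 mod 9 = 4.)

4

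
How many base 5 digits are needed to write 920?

5

920 in base 5 is 12140, which has 5 digits.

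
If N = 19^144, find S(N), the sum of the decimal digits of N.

775

19^144 = 13820333946611113134901874070660588115919843166206772877163883957338216574899109539054827002670740340907627784382454094834613248987414410764940981111112225311374377381541117422843923521
Sum of its 185 digits: 775.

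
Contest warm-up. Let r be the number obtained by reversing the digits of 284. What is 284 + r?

766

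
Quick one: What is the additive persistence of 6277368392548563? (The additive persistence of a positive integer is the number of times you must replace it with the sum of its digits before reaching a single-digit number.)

3

6277368392548563 → 84 → 12 → 3 (3 steps)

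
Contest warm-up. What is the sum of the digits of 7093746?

7+0+9+3+7+4+6 = 36

36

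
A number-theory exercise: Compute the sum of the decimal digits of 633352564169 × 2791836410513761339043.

633352564169 × 2791836410513761339043 = 1768216749339267654743783022550267
Sum of its 34 digits: 157.

157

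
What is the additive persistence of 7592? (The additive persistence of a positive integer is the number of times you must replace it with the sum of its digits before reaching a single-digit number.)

2

7592 → 23 → 5 (2 steps)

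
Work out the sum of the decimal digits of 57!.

270

57! = 40526919504877216755680601905432322134980384796226602145184481280000000000000
Sum of its 77 digits: 270.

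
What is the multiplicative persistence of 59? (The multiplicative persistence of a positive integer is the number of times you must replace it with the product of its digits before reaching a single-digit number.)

59 → 45 → 20 → 0 (3 steps)

3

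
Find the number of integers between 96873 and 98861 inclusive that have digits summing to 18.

The integers in [96873, 98861] that have digits summing to 18: 97002, 97011, 97020, 97101, 97110, 97200, 98001, 98010, 98100.
9 qualify.

9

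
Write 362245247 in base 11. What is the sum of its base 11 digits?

37

362245247 in base 11 is 176529241.
Digit sum: 1+7+6+5+2+9+2+4+1 = 37.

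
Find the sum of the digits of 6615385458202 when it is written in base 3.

32

6615385458202 in base 3 is 212102102110120211212022201.
Digit sum: 2+1+2+1+0+2+1+0+2+1+1+0+1+2+0+2+1+1+2+1+2+0+2+2+2+0+1 = 32.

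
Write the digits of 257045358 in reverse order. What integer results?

Reversing 257045358 gives 853540752.

853540752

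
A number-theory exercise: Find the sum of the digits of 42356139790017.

4+2+3+5+6+1+3+9+7+9+0+0+1+7 = 57

57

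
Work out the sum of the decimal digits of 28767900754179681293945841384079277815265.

206

2+8+7+6+7+9+0+0+7+5+4+1+7+9+6+8+1+2+9+3+9+4+5+8+4+1+3+8+4+0+7+9+2+7+7+8+1+5+2+6+5 = 206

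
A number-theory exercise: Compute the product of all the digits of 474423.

2688

4×7×4×4×2×3 = 2688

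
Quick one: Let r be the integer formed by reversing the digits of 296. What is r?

Reversing 296 gives 692.

692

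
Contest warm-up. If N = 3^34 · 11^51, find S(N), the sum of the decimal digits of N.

3^34 · 11^51 = 2153523441688855813009572398440932116635034567966025513165982501589259
Sum of its 70 digits: 306.

306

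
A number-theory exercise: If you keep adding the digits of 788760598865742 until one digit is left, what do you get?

9

7+8+8+7+6+0+5+9+8+8+6+5+7+4+2 = 90
9+0 = 9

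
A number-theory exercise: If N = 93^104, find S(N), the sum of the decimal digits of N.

93^104 = 5275050839593400175512262917705394363609649898995049068374779490528804528583487582816593645151138710136939535455596140232073396851766258711185652346317212531225097819708467578637117983909903779535532935201
Sum of its 205 digits: 954.

954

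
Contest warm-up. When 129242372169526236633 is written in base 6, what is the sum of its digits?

68

129242372169526236633 in base 6 is 43135312051515134121114533.
Digit sum: 4+3+1+3+5+3+1+2+0+5+1+5+1+5+1+3+4+1+2+1+1+1+4+5+3+3 = 68.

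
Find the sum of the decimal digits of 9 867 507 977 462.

9+8+6+7+5+0+7+9+7+7+4+6+2 = 77

77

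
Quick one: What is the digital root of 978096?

9+7+8+0+9+6 = 39
3+9 = 12
1+2 = 3

3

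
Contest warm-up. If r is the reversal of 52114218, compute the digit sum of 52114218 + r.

30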